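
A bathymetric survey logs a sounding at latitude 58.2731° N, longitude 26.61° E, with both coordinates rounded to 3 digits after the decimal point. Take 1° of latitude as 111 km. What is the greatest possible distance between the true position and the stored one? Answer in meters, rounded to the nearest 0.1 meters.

62.7 meters

Rounding to 3 decimal places leaves each coordinate within ±0.0005° of the true value.
Latitude error → 0.0005 × 111000 = 55.5 m along the meridian.
E–W at 58.2731°: 0.0005° × 111000 × cos 58.2731° = 0.0005 × 111000 × 0.5259 ≈ 29.1858 m.
Worst case both components are at the extreme and orthogonal: √(55.5² + 29.1858²) ≈ 62.7062 m.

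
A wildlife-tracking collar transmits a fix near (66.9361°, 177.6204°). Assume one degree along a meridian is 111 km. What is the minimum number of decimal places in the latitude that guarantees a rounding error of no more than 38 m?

One degree of latitude covers 111000 m.
Rounding to N decimal places gives at most 0.5 × 10⁻ᴺ degrees of error, i.e. 0.5 × 10⁻ᴺ × 111000 m.
Setting 55500 × 10⁻ᴺ ≤ 38 gives 10ᴺ ≥ 1461, i.e. N ≥ 3.16.
So 4 decimal places suffice (5.55 m); 3 would allow up to 55.5 m.

4 decimal places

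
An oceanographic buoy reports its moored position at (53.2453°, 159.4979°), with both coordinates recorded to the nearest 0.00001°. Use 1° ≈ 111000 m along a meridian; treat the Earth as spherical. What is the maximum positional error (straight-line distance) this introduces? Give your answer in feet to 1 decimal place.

2.1 feet

Rounding to 5 decimal places leaves each coordinate within ±5e-06° of the true value.
Latitude error → 5e-06 × 111000 = 0.555 m along the meridian.
Longitude error → 5e-06 × 111000 × cos 53.2453° = 5e-06 × 111000 × 0.5984 ≈ 0.332107 m.
The two errors are perpendicular, so the maximum displacement is √(0.555² + 0.332107²) ≈ 0.646776 m.
Converting: 0.646776 m × 3.2808 ft/m ≈ 2.122 ft.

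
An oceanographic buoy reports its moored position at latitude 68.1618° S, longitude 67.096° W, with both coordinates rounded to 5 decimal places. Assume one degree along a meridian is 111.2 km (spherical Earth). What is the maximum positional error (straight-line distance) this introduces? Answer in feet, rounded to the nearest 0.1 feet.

1.9 feet

Rounding to 5 decimal places leaves each coordinate within ±5e-06° of the true value.
North–south component: 5e-06° × 111200 = 0.556 m.
E–W at 68.1618°: 5e-06° × 111200 × cos 68.1618° = 5e-06 × 111200 × 0.3720 ≈ 0.206825 m.
Combining orthogonally: (0.556² + 0.206825²)^½ ≈ 0.593222 m.
Converting: 0.593222 m × 3.2808 ft/m ≈ 1.9463 ft.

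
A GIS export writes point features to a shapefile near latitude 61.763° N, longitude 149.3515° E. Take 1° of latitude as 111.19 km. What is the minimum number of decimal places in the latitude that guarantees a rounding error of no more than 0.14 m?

6 decimal places

One degree of latitude covers 111190 m.
With N decimal places the half-ulp bound is 0.5·10⁻ᴺ°, or 0.5·10⁻ᴺ × 111190 m on the ground.
Setting 55595 × 10⁻ᴺ ≤ 0.14 gives 10ᴺ ≥ 3.971e+05, i.e. N ≥ 5.60.
At 5 places the error can reach 0.556 m, but 6 places keeps it to 0.0556 m.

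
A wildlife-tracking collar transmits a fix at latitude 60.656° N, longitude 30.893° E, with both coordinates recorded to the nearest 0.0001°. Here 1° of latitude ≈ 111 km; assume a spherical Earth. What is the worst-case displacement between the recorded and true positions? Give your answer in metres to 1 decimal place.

6.2 metres

Rounding to 4 decimal places leaves each coordinate within ±5e-05° of the true value.
North–south component: 5e-05° × 111000 = 5.55 m.
Longitude error → 5e-05 × 111000 × cos 60.656° = 5e-05 × 111000 × 0.4901 ≈ 2.71979 m.
Combining orthogonally: (5.55² + 2.71979²)^½ ≈ 6.18059 m.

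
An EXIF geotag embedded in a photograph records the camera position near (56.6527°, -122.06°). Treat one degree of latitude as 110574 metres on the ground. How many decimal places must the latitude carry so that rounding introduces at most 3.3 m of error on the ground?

5 decimal places

One degree of latitude covers 110574 m.
Rounding to N decimal places gives at most 0.5 × 10⁻ᴺ degrees of error, i.e. 0.5 × 10⁻ᴺ × 110574 m.
Need 0.5 × 110574 × 10⁻ᴺ ≤ 3.3 → 10⁻ᴺ ≤ 5.969e-05, so N ≥ 4.22.
At 4 places the error can reach 5.53 m, but 5 places keeps it to 0.553 m.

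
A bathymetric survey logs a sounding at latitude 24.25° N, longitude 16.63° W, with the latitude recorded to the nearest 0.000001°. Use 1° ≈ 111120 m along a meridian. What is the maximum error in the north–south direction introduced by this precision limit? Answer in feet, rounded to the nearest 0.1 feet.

0.2 feet

Rounding to 6 decimal places leaves the latitude within ±5e-07° of the true value.
Along the meridian that is 5e-07° × 111120 m/° = 0.05556 m.
Converting: 0.05556 m × 3.2808 ft/m ≈ 0.18228 ft.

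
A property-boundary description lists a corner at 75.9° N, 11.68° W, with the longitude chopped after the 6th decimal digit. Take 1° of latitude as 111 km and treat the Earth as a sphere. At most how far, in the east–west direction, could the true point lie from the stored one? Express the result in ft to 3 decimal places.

Truncating at 6 decimal places can drop up to a full unit in the last place, so the longitude may be off by as much as 1e-06°.
Parallels shrink by cos φ, so at 75.9° a degree of longitude is 111000 × 0.2436 ≈ 27041.3 m.
So at most 1e-06° × 27041.3 ≈ 0.0270413 m east–west.
Converting: 0.0270413 m × 3.2808 ft/m ≈ 0.088718 ft.

0.089 ft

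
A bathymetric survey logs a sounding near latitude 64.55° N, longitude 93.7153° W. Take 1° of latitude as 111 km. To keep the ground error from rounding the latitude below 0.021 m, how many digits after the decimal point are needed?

7 decimal places

One degree of latitude covers 111000 m.
Rounding to N decimal places gives at most 0.5 × 10⁻ᴺ degrees of error, i.e. 0.5 × 10⁻ᴺ × 111000 m.
Setting 55500 × 10⁻ᴺ ≤ 0.021 gives 10ᴺ ≥ 2.643e+06, i.e. N ≥ 6.42.
So 7 decimal places suffice (0.00555 m); 6 would allow up to 0.0555 m.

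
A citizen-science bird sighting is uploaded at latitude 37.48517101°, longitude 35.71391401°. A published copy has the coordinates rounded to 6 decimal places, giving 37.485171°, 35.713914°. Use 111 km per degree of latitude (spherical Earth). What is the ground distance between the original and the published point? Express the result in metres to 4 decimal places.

0.0014 metres

The latitude changed by +0.00000001° and the longitude by +0.00000001°.
N–S: 0.00000001° × 111000 m/° = 0.00111 m.
E–W at 37.4852°: 0.00000001° × 111000 × cos 37.4852° = 0.00000001 × 111000 × 0.7935 ≈ 0.000880797 m.
Distance: √(0.00111² + 0.000880797²) ≈ 0.00141701 m.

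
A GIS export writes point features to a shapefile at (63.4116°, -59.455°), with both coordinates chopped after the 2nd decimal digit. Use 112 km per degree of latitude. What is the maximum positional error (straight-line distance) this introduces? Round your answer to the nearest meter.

Truncating at 2 decimal places can drop up to a full unit in the last place, so each coordinate may be off by as much as 0.01°.
Latitude error → 0.01 × 112000 = 1120 m along the meridian.
Longitude error → 0.01 × 112000 × cos 63.4116° = 0.01 × 112000 × 0.4476 ≈ 501.287 m.
Combining orthogonally: (1120² + 501.287²)^½ ≈ 1227.07 m.

1227 meters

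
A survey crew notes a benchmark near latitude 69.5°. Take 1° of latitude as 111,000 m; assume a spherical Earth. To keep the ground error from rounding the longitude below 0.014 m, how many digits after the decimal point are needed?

At 69.5° one degree of longitude covers 111000 × cos 69.5° ≈ 111000 × 0.3502 ≈ 38873 m.
N decimal places → at most half a unit in the last place, 0.5 × 10⁻ᴺ° = 38873/2 × 10⁻ᴺ m.
Need 0.5 × 38873 × 10⁻ᴺ ≤ 0.014 → 10⁻ᴺ ≤ 7.203e-07, so N ≥ 6.14.
N = 6 would give 0.0194 m (too coarse); N = 7 gives 0.00194 m ≤ 0.014 m.

7 decimal places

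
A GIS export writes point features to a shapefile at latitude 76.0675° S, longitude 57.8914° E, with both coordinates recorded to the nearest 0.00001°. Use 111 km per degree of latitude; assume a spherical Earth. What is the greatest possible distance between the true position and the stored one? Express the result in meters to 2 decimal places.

Rounding to 5 decimal places leaves each coordinate within ±5e-06° of the true value.
North–south component: 5e-06° × 111000 = 0.555 m.
East–west component at 76.0675°: 5e-06° × 111000 × cos 76.0675° ≈ 5e-06 × 26726.4 ≈ 0.133632 m.
The two errors are perpendicular, so the maximum displacement is √(0.555² + 0.133632²) ≈ 0.570861 m.

0.57 meters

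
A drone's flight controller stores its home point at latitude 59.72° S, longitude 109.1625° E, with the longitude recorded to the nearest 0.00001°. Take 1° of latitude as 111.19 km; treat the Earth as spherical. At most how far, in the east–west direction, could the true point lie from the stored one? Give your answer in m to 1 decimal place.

Rounding to 5 decimal places leaves the longitude within ±5e-06° of the true value.
Parallels shrink by cos φ, so at 59.72° a degree of longitude is 111190 × 0.5042 ≈ 56064.9 m.
East–west error: 5e-06° × 56064.9 m/° ≈ 0.280325 m.

0.3 m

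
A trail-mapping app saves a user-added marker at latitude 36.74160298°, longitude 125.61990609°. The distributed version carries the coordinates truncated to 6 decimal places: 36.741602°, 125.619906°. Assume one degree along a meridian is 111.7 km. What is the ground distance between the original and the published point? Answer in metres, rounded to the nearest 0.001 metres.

Δlat = 36.74160298 − 36.741602 = +0.00000098°; Δlon = 125.61990609 − 125.619906 = +0.00000009°.
North–south shift: 0.00000098 × 111700 = 0.109466 m.
East–west at this latitude: 0.00000009° × 111700 × cos 36.7416° ≈ 0.00000009 × 89509.8 = 0.00805589 m.
Combined displacement = (0.109466² + 0.00805589²)^½ ≈ 0.109762 m.

0.110 metres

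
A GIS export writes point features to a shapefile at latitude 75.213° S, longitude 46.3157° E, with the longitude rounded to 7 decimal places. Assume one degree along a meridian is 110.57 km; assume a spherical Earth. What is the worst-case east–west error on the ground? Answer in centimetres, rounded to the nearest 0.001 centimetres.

Rounding to 7 decimal places leaves the longitude within ±5e-08° of the true value.
One degree of longitude at 75.213° is 110570 × cos 75.213° ≈ 110570 × 0.2552 = 28220.4 m.
East–west error: 5e-08° × 28220.4 m/° ≈ 0.00141102 m.
That is 0.00141102 m = 0.1411 cm.

0.141 centimetres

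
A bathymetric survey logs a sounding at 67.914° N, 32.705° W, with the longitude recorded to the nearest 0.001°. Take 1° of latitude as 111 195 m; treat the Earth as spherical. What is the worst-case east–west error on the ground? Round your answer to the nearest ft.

69 ft

Rounding to 3 decimal places leaves the longitude within ±0.0005° of the true value.
At latitude 67.914° a degree of longitude spans 111195 m × cos 67.914° = 111195 × 0.3760 ≈ 41809.1 m.
So at most 0.0005° × 41809.1 ≈ 20.9045 m east–west.
In feet: 20.9045 m ÷ 0.3048 ≈ 68.584 ft.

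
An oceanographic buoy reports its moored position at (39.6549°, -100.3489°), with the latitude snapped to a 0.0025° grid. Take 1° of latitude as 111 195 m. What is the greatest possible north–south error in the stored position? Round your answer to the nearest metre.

With a 0.0025° grid the true value lies within half a step, ±0.0025°/2 = ±0.00125°, of the stored one.
So the N–S error is at most 0.00125 × 111195 = 138.994 m.

139 metres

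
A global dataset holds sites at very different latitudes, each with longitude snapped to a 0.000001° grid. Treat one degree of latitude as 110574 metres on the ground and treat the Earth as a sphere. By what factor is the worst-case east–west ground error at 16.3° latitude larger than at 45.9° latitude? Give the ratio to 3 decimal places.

With a 0.000001° grid the true value lies within half a step, ±0.000001°/2 = ±5e-07°, of the stored one.
At 16.3°: 5e-07° × 110574 × cos 16.3° = 5e-07 × 110574 × 0.9598 ≈ 0.053065 m.
At 45.9°: 5e-07° × 110574 × cos 45.9° = 5e-07 × 110574 × 0.6959 ≈ 0.038475 m.
Ratio: 0.053065 / 0.038475 = cos 16.3° / cos 45.9° ≈ 1.3792.

1.379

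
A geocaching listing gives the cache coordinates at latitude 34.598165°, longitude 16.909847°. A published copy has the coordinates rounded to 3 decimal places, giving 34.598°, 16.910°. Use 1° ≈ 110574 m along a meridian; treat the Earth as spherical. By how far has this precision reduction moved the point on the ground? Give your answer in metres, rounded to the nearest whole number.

23 metres

Δlat = 34.598165 − 34.598 = +0.000165°; Δlon = 16.909847 − 16.910 = -0.000153°.
N–S: 0.000165° × 110574 m/° = 18.2447 m.
East–west at this latitude: -0.000153° × 110574 × cos 34.598° ≈ -0.000153 × 91019.7 = -13.926 m.
Distance: √(18.2447² + 13.926²) ≈ 22.9522 m.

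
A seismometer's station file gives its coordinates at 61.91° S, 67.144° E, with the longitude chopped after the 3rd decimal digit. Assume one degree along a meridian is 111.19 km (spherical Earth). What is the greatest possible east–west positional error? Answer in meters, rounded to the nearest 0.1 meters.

52.4 meters

Truncating at 3 decimal places can drop up to a full unit in the last place, so the longitude may be off by as much as 0.001°.
One degree of longitude at 61.91° is 111190 × cos 61.91° ≈ 111190 × 0.4709 = 52354.7 m.
East–west error: 0.001° × 52354.7 m/° ≈ 52.3547 m.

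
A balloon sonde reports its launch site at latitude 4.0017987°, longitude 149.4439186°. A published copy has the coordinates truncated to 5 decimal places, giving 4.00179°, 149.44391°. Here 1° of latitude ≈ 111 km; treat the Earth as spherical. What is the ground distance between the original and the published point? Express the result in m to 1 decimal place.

1.4 m

Δlat = 4.0017987 − 4.00179 = +0.0000087°; Δlon = 149.4439186 − 149.44391 = +0.0000086°.
North–south shift: 0.0000087 × 111000 = 0.9657 m.
E–W at 4.00179°: 0.0000086° × 111000 × cos 4.00179° = 0.0000086 × 111000 × 0.9976 ≈ 0.952273 m.
Combined displacement = (0.9657² + 0.952273²)^½ ≈ 1.35624 m.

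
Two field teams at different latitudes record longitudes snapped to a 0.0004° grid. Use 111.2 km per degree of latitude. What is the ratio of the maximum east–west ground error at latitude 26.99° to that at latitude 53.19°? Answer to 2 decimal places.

1.49

With a 0.0004° grid the true value lies within half a step, ±0.0004°/2 = ±0.0002°, of the stored one.
Error at 26.99° = 0.0002° × 111200 × cos 26.99° ≈ 22.24 × 0.8911 = 19.818 m.
Error at 53.19° = 0.0002° × 111200 × cos 53.19° ≈ 22.24 × 0.5992 = 13.325 m.
The ratio reduces to cos 26.99° / cos 53.19° = 0.8911/0.5992 ≈ 1.4872.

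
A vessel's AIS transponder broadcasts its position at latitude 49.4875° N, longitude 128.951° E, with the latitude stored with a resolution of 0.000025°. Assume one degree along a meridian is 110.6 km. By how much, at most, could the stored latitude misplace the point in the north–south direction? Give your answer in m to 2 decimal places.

1.38 m

With a 0.000025° grid the true value lies within half a step, ±0.000025°/2 = ±1.25e-05°, of the stored one.
North–south distance: 1.25e-05° × 110600 m/° = 1.3825 m.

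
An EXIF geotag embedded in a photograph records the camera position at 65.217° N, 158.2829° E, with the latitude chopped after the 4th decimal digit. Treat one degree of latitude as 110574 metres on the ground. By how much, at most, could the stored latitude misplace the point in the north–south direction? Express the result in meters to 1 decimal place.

Truncating at 4 decimal places can drop up to a full unit in the last place, so the latitude may be off by as much as 0.0001°.
So the N–S error is at most 0.0001 × 110574 = 11.0574 m.

11.1 meters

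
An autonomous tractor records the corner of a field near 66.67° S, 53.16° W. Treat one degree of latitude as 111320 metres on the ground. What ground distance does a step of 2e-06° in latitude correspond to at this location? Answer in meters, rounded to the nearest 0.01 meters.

0.22 meters

Along a meridian 2e-06° is 2e-06 × 111320 = 0.22264 m.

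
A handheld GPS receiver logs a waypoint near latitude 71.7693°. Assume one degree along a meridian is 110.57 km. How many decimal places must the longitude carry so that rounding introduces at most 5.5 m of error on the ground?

At 71.7693° one degree of longitude covers 110570 × cos 71.7693° ≈ 110570 × 0.3128 ≈ 34591.1 m.
With N decimal places the half-ulp bound is 0.5·10⁻ᴺ°, or 0.5·10⁻ᴺ × 34591.1 m on the ground.
Need 0.5 × 34591.1 × 10⁻ᴺ ≤ 5.5 → 10⁻ᴺ ≤ 3.180e-04, so N ≥ 3.50.
N = 3 would give 17.3 m (too coarse); N = 4 gives 1.73 m ≤ 5.5 m.

4 decimal places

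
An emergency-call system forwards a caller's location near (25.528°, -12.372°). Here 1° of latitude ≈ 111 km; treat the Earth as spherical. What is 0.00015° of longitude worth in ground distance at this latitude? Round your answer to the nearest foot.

One degree of longitude here spans 111000 × cos 25.528° = 111000 × 0.9024 ≈ 100164 m; 0.00015° of that is 15.0245 m.
In feet: 15.0245 m ÷ 0.3048 ≈ 49.293 ft.

49 feet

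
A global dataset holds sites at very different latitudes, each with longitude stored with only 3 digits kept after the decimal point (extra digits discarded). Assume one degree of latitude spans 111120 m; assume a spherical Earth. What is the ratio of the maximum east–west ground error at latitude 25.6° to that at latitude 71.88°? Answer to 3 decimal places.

Truncating at 3 decimal places can drop up to a full unit in the last place, so the longitude may be off by as much as 0.001°.
Error at 25.6° = 0.001° × 111120 × cos 25.6° ≈ 111.12 × 0.9018 = 100.21 m.
Error at 71.88° = 0.001° × 111120 × cos 71.88° ≈ 111.12 × 0.3110 = 34.559 m.
The ratio reduces to cos 25.6° / cos 71.88° = 0.9018/0.3110 ≈ 2.8997.

2.900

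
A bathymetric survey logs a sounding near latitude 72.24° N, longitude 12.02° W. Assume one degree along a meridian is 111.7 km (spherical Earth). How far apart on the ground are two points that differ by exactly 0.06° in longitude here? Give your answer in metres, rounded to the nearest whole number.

2044 metres

0.06° of longitude at 72.24° is 0.06 × 111700 × cos 72.24° ≈ 0.06 × 34071.9 = 2044.31 m.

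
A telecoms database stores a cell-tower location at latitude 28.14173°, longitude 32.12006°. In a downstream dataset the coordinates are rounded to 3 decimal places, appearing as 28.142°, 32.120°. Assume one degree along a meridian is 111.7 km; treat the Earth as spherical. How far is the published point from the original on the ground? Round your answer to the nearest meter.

31 meters

Δlat = 28.14173 − 28.142 = -0.00027°; Δlon = 32.12006 − 32.120 = +0.00006°.
North–south shift: -0.00027 × 111700 = -30.159 m.
East–west at this latitude: 0.00006° × 111700 × cos 28.142° ≈ 0.00006 × 98495 = 5.9097 m.
Hypotenuse of the two orthogonal shifts: √(30.159² + 5.9097²) = 30.7326 m.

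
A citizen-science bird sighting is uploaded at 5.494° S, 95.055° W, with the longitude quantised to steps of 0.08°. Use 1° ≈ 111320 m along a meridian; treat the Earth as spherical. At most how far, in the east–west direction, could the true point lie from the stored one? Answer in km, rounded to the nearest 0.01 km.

With a 0.08° grid the true value lies within half a step, ±0.08°/2 = ±0.04°, of the stored one.
Parallels shrink by cos φ, so at 5.494° a degree of longitude is 111320 × 0.9954 ≈ 110809 m.
East–west error: 0.04° × 110809 m/° ≈ 4432.34 m.
That is 4432.34 m = 4.4323 km.

4.43 km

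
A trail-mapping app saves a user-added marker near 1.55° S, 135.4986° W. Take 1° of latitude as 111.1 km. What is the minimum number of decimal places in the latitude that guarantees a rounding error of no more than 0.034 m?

One degree of latitude covers 111100 m.
With N decimal places the half-ulp bound is 0.5·10⁻ᴺ°, or 0.5·10⁻ᴺ × 111100 m on the ground.
Setting 55550 × 10⁻ᴺ ≤ 0.034 gives 10ᴺ ≥ 1.634e+06, i.e. N ≥ 6.21.
At 6 places the error can reach 0.0555 m, but 7 places keeps it to 0.00556 m.

7 decimal places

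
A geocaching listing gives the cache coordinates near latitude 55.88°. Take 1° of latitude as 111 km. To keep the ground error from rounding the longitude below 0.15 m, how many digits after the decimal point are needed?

At 55.88° one degree of longitude covers 111000 × cos 55.88° ≈ 111000 × 0.5609 ≈ 62263 m.
Rounding to N decimal places gives at most 0.5 × 10⁻ᴺ degrees of error, i.e. 0.5 × 10⁻ᴺ × 62263 m.
Setting 31131.5 × 10⁻ᴺ ≤ 0.15 gives 10ᴺ ≥ 2.075e+05, i.e. N ≥ 5.32.
N = 5 would give 0.311 m (too coarse); N = 6 gives 0.0311 m ≤ 0.15 m.

6 decimal places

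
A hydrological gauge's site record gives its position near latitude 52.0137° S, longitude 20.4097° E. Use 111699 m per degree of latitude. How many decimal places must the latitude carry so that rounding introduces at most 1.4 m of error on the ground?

One degree of latitude covers 111699 m.
With N decimal places the half-ulp bound is 0.5·10⁻ᴺ°, or 0.5·10⁻ᴺ × 111699 m on the ground.
Need 0.5 × 111699 × 10⁻ᴺ ≤ 1.4 → 10⁻ᴺ ≤ 2.507e-05, so N ≥ 4.60.
N = 4 would give 5.58 m (too coarse); N = 5 gives 0.558 m ≤ 1.4 m.

5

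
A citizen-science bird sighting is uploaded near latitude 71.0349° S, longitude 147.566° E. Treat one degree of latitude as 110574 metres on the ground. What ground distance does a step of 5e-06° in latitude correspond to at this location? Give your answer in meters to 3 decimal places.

Along a meridian 5e-06° is 5e-06 × 110574 = 0.55287 m.

0.553 meters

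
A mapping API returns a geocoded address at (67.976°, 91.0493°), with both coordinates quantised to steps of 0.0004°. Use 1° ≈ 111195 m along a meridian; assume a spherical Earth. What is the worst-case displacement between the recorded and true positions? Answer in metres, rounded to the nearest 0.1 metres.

23.8 metres

With a 0.0004° grid the true value lies within half a step, ±0.0004°/2 = ±0.0002°, of the stored one.
N–S: 0.0002° × 111195 m/° = 22.239 m.
E–W at 67.976°: 0.0002° × 111195 × cos 67.976° = 0.0002 × 111195 × 0.3750 ≈ 8.33951 m.
Worst case both components are at the extreme and orthogonal: √(22.239² + 8.33951²) ≈ 23.7512 m.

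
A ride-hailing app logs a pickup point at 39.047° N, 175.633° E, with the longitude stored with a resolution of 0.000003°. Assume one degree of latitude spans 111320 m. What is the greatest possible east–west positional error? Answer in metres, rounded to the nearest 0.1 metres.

With a 0.000003° grid the true value lies within half a step, ±0.000003°/2 = ±1.5e-06°, of the stored one.
Parallels shrink by cos φ, so at 39.047° a degree of longitude is 111320 × 0.7766 ≈ 86454.4 m.
East–west error: 1.5e-06° × 86454.4 m/° ≈ 0.129682 m.

0.1 metres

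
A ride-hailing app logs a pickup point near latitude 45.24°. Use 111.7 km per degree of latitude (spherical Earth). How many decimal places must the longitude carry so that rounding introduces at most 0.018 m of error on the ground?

7 decimal places

At 45.24° one degree of longitude covers 111700 × cos 45.24° ≈ 111700 × 0.7041 ≈ 78652.3 m.
Rounding to N decimal places gives at most 0.5 × 10⁻ᴺ degrees of error, i.e. 0.5 × 10⁻ᴺ × 78652.3 m.
Setting 39326.1 × 10⁻ᴺ ≤ 0.018 gives 10ᴺ ≥ 2.185e+06, i.e. N ≥ 6.34.
N = 6 would give 0.0393 m (too coarse); N = 7 gives 0.00393 m ≤ 0.018 m.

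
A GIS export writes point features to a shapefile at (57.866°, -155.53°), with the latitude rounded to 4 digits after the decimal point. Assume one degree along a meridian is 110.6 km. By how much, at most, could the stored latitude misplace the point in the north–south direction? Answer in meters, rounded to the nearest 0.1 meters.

5.5 meters

Rounding to 4 decimal places leaves the latitude within ±5e-05° of the true value.
Along the meridian that is 5e-05° × 110600 m/° = 5.53 m.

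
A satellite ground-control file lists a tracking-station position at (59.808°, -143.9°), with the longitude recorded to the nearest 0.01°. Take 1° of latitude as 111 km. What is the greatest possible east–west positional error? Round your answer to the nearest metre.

279 metres

Rounding to 2 decimal places leaves the longitude within ±0.005° of the true value.
At latitude 59.808° a degree of longitude spans 111000 m × cos 59.808° = 111000 × 0.5029 ≈ 55821.8 m.
Maximum E–W displacement: 0.005 × 55821.8 = 279.109 m.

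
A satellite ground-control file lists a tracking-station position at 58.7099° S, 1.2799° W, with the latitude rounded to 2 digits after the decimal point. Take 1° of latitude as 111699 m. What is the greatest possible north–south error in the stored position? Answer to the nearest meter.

Rounding to 2 decimal places leaves the latitude within ±0.005° of the true value.
Along the meridian that is 0.005° × 111699 m/° = 558.495 m.

558 meters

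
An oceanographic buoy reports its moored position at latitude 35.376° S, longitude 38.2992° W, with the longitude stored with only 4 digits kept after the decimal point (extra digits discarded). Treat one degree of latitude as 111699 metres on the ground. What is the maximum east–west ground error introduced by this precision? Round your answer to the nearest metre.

Truncating at 4 decimal places can drop up to a full unit in the last place, so the longitude may be off by as much as 0.0001°.
At latitude 35.376° a degree of longitude spans 111699 m × cos 35.376° = 111699 × 0.8154 ≈ 91076.1 m.
East–west error: 0.0001° × 91076.1 m/° ≈ 9.10761 m.

9 metres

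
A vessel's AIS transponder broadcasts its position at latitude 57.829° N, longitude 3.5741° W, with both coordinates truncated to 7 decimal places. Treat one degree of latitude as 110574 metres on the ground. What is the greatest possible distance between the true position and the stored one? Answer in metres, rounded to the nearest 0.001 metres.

0.013 metres

Truncating at 7 decimal places can drop up to a full unit in the last place, so each coordinate may be off by as much as 1e-07°.
N–S: 1e-07° × 110574 m/° = 0.0110574 m.
East–west component at 57.829°: 1e-07° × 110574 × cos 57.829° ≈ 1e-07 × 58874.9 ≈ 0.00588749 m.
Combining orthogonally: (0.0110574² + 0.00588749²)^½ ≈ 0.0125271 m.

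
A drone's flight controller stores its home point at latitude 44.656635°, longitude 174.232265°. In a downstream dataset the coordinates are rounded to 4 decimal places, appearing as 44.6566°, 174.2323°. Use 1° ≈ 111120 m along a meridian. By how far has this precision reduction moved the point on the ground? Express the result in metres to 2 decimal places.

4.77 metres

The latitude changed by +0.000035° and the longitude by -0.000035°.
N–S: 0.000035° × 111120 m/° = 3.8892 m.
East–west at this latitude: -0.000035° × 111120 × cos 44.6566° ≈ -0.000035 × 79043.2 = -2.76651 m.
Combined displacement = (3.8892² + 2.76651²)^½ ≈ 4.77278 m.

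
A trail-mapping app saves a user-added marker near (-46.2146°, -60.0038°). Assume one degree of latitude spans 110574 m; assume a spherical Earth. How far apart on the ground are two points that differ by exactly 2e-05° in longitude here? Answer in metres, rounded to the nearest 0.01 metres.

At 46.2146° a degree of longitude is 110574 × cos 46.2146° ≈ 76512.7 m, so 2e-05° corresponds to 1.53025 m.

1.53 metres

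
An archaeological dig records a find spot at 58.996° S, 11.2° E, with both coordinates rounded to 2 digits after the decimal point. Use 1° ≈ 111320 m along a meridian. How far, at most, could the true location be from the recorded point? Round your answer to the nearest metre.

Rounding to 2 decimal places leaves each coordinate within ±0.005° of the true value.
N–S: 0.005° × 111320 m/° = 556.6 m.
E–W at 58.996°: 0.005° × 111320 × cos 58.996° = 0.005 × 111320 × 0.5151 ≈ 286.703 m.
Worst case both components are at the extreme and orthogonal: √(556.6² + 286.703²) ≈ 626.101 m.

626 metres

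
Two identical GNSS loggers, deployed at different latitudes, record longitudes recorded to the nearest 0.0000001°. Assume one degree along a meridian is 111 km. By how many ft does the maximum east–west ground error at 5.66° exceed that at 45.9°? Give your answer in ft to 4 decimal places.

0.0054 ft

Rounding to 7 decimal places leaves the longitude within ±5e-08° of the true value.
Error at 5.66° = 5e-08° × 111000 × cos 5.66° ≈ 0.00555 × 0.9951 = 0.0055229 m.
Error at 45.9° = 5e-08° × 111000 × cos 45.9° ≈ 0.00555 × 0.6959 = 0.0038623 m.
Difference: 0.0055229 − 0.0038623 = 0.0016606 m.
Converting: 0.00166063 m × 3.2808 ft/m ≈ 0.0054482 ft.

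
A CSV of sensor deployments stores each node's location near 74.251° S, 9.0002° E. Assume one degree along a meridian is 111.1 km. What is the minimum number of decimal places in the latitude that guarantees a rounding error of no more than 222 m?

One degree of latitude covers 111100 m.
With N decimal places the half-ulp bound is 0.5·10⁻ᴺ°, or 0.5·10⁻ᴺ × 111100 m on the ground.
Need 0.5 × 111100 × 10⁻ᴺ ≤ 222 → 10⁻ᴺ ≤ 3.996e-03, so N ≥ 2.40.
N = 2 would give 556 m (too coarse); N = 3 gives 55.6 m ≤ 222 m.

3 decimal places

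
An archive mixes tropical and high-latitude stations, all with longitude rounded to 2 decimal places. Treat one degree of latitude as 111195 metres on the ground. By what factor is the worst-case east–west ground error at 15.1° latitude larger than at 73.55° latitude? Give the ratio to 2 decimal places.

Rounding to 2 decimal places leaves the longitude within ±0.005° of the true value.
Error at 15.1° = 0.005° × 111195 × cos 15.1° ≈ 555.98 × 0.9655 = 536.78 m.
At 73.55°: 0.005° × 111195 × cos 73.55° = 0.005 × 111195 × 0.2832 ≈ 157.44 m.
The ratio reduces to cos 15.1° / cos 73.55° = 0.9655/0.2832 ≈ 3.4094.

3.41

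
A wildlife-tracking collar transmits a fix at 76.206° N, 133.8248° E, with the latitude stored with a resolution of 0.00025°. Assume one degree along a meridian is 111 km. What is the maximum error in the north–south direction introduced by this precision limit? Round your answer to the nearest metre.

With a 0.00025° grid the true value lies within half a step, ±0.00025°/2 = ±0.000125°, of the stored one.
North–south distance: 0.000125° × 111000 m/° = 13.875 m.

14 metres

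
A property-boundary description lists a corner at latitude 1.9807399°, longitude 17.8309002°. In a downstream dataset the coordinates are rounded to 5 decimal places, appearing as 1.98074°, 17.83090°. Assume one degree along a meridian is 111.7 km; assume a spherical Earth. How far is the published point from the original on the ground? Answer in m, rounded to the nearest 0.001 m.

0.025 m

The latitude changed by -0.0000001° and the longitude by +0.0000002°.
North–south shift: -0.0000001 × 111700 = -0.01117 m.
E–W at 1.98074°: 0.0000002° × 111700 × cos 1.98074° = 0.0000002 × 111700 × 0.9994 ≈ 0.0223267 m.
Hypotenuse of the two orthogonal shifts: √(0.01117² + 0.0223267²) = 0.0249649 m.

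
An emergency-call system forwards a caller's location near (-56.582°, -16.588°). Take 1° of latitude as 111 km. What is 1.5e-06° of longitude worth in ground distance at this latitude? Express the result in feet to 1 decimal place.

0.3 feet

One degree of longitude here spans 111000 × cos 56.582° = 111000 × 0.5507 ≈ 61132.5 m; 1.5e-06° of that is 0.0916987 m.
In feet: 0.0916987 m ÷ 0.3048 ≈ 0.30085 ft.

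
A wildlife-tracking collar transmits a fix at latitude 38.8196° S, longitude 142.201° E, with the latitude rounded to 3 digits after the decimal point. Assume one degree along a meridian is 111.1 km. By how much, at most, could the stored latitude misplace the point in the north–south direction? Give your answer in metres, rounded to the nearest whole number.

56 metres

Rounding to 3 decimal places leaves the latitude within ±0.0005° of the true value.
North–south distance: 0.0005° × 111100 m/° = 55.55 m.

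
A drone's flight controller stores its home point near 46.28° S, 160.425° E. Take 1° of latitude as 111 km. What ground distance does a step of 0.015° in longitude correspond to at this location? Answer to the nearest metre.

1151 metres

At 46.28° a degree of longitude is 111000 × cos 46.28° ≈ 76716 m, so 0.015° corresponds to 1150.74 m.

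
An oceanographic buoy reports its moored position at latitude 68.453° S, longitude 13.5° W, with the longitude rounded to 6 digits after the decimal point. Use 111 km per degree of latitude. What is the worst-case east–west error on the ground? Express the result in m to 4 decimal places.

0.0204 m

Rounding to 6 decimal places leaves the longitude within ±5e-07° of the true value.
One degree of longitude at 68.453° is 111000 × cos 68.453° ≈ 111000 × 0.3673 = 40766.3 m.
So at most 5e-07° × 40766.3 ≈ 0.0203832 m east–west.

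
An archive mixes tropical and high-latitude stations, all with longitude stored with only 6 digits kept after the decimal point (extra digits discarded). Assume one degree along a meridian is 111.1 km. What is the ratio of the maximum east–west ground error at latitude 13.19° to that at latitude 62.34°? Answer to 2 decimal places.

2.10

Truncating at 6 decimal places can drop up to a full unit in the last place, so the longitude may be off by as much as 1e-06°.
Error at 13.19° = 1e-06° × 111100 × cos 13.19° ≈ 0.1111 × 0.9736 = 0.10817 m.
Error at 62.34° = 1e-06° × 111100 × cos 62.34° ≈ 0.1111 × 0.4642 = 0.051575 m.
The ratio reduces to cos 13.19° / cos 62.34° = 0.9736/0.4642 ≈ 2.0973.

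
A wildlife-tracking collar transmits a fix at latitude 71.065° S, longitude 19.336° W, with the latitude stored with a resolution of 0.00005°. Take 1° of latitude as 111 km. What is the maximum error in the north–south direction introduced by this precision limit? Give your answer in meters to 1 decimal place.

With a 0.00005° grid the true value lies within half a step, ±0.00005°/2 = ±2.5e-05°, of the stored one.
So the N–S error is at most 2.5e-05 × 111000 = 2.775 m.

2.8 meters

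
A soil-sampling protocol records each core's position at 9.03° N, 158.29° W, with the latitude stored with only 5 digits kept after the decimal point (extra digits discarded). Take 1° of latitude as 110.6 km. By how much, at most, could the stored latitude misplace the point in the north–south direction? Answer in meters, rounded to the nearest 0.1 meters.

1.1 meters

Truncating at 5 decimal places can drop up to a full unit in the last place, so the latitude may be off by as much as 1e-05°.
North–south distance: 1e-05° × 110600 m/° = 1.106 m.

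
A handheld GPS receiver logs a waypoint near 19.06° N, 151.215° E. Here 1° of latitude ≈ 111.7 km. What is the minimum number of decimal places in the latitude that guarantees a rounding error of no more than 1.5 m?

One degree of latitude covers 111700 m.
N decimal places → at most half a unit in the last place, 0.5 × 10⁻ᴺ° = 111700/2 × 10⁻ᴺ m.
Setting 55850 × 10⁻ᴺ ≤ 1.5 gives 10ᴺ ≥ 3.723e+04, i.e. N ≥ 4.57.
At 4 places the error can reach 5.58 m, but 5 places keeps it to 0.558 m.

5 decimal places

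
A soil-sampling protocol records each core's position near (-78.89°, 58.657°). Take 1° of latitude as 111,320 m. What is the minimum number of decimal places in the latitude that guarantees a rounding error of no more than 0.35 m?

6 decimal places

One degree of latitude covers 111320 m.
Rounding to N decimal places gives at most 0.5 × 10⁻ᴺ degrees of error, i.e. 0.5 × 10⁻ᴺ × 111320 m.
Setting 55660 × 10⁻ᴺ ≤ 0.35 gives 10ᴺ ≥ 1.59e+05, i.e. N ≥ 5.20.
So 6 decimal places suffice (0.0557 m); 5 would allow up to 0.557 m.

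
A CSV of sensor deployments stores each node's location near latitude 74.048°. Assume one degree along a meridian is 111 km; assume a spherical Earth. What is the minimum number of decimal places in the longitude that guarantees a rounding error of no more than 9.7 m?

4 decimal places

At 74.048° one degree of longitude covers 111000 × cos 74.048° ≈ 111000 × 0.2748 ≈ 30506.3 m.
Rounding to N decimal places gives at most 0.5 × 10⁻ᴺ degrees of error, i.e. 0.5 × 10⁻ᴺ × 30506.3 m.
Setting 15253.2 × 10⁻ᴺ ≤ 9.7 gives 10ᴺ ≥ 1572, i.e. N ≥ 3.20.
At 3 places the error can reach 15.3 m, but 4 places keeps it to 1.53 m.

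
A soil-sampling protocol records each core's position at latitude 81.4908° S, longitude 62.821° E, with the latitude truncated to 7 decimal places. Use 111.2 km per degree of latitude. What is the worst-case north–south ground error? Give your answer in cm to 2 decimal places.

1.11 cm

Truncating at 7 decimal places can drop up to a full unit in the last place, so the latitude may be off by as much as 1e-07°.
North–south distance: 1e-07° × 111200 m/° = 0.01112 m.
That is 0.01112 m = 1.112 cm.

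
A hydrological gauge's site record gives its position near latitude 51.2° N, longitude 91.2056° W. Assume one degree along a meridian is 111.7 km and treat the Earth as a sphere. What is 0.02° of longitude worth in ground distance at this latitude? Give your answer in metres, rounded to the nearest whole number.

One degree of longitude here spans 111700 × cos 51.2° = 111700 × 0.6266 ≈ 69991.6 m; 0.02° of that is 1399.83 m.

1400 metres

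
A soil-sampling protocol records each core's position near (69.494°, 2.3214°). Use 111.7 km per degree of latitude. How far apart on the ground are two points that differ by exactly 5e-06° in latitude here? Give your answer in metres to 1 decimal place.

Along a meridian 5e-06° is 5e-06 × 111700 = 0.5585 m.

0.6 metres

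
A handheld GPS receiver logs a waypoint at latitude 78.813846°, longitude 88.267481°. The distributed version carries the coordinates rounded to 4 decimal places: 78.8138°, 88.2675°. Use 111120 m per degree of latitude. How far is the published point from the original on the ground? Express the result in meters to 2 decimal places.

The latitude changed by +0.000046° and the longitude by -0.000019°.
N–S: 0.000046° × 111120 m/° = 5.11152 m.
East–west at this latitude: -0.000019° × 111120 × cos 78.8138° ≈ -0.000019 × 21557.1 = -0.409584 m.
Combined displacement = (5.11152² + 0.409584²)^½ ≈ 5.1279 m.

5.13 meters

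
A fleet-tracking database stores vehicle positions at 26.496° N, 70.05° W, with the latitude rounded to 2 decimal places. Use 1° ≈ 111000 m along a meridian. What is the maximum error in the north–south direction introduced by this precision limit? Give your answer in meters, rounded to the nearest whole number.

Rounding to 2 decimal places leaves the latitude within ±0.005° of the true value.
Along the meridian that is 0.005° × 111000 m/° = 555 m.

555 meters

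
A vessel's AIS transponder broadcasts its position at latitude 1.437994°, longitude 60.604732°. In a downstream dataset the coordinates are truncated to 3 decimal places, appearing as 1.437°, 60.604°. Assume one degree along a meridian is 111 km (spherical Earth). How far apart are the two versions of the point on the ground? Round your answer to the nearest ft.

The latitude changed by +0.000994° and the longitude by +0.000732°.
N–S: 0.000994° × 111000 m/° = 110.334 m.
East–west at this latitude: 0.000732° × 111000 × cos 1.437° ≈ 0.000732 × 110965 = 81.2264 m.
Distance: √(110.334² + 81.2264²) ≈ 137.008 m.
In feet: 137.008 m ÷ 0.3048 ≈ 449.5 ft.

450 ft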